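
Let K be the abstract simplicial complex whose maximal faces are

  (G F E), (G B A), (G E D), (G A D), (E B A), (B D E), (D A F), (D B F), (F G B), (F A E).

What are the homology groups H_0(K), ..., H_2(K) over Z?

H_0 ≅ Z,  H_1 ≅ Z/2,  H_2 = 0.

We work with the vertex ordering A < B < D < E < F < G. The simplices of K, each written with vertices in increasing order, are:

  0-simplices (6): A, B, D, E, F, G
  1-simplices (15): AB, AD, AE, AF, AG, BD, BE, BF, BG, DE, DF, DG, EF, EG, FG
  2-simplices (10): ABE, ABG, ADF, ADG, AEF, BDE, BDF, BFG, DEG, EFG

Hence C_0 ≅ Z^6, C_1 ≅ Z^15, C_2 ≅ Z^10.

Boundary ∂_1: C_1 → C_0 maps an edge to its endpoints' difference, ∂[p,q] = q − p. For instance
  ∂BG = G − B.
This gives a 6×15 integer matrix of rank 5; reducing to Smith normal form yields diagonal entries (1,1,1,1,1).

∂_2: C_2 → C_1 acts by ∂[p,q,r] = [q,r] − [p,r] + [p,q]. For instance
  ∂AEF = EF − AF + AE,
  ∂ADG = DG − AG + AD.
The resulting 15×10 matrix has rank 10, and its Smith normal form has invariant factors (1,1,1,1,1,1,1,1,1,2).

Reading off H_k = ker ∂_k / im ∂_{k+1}:

  H_0: rank C_0 − rank ∂_1 = 6 − 5 = 1, and the invariant factors of ∂_1 are all 1, so H_0 = Z.
  H_1: rank ker ∂_1 − rank ∂_2 = (15 − 5) − 10 = 0, and ∂_2 has invariant factor 2 > 1, so H_1 = Z/2.
  H_2: rank ker ∂_2 − rank ∂_3 = (10 − 10) − 0 = 0, and there is no ∂_3, so H_2 = 0.

As a check, the Euler characteristic is 6 − 15 + 10 = 1, which agrees with 1 − 0 + 0 = 1.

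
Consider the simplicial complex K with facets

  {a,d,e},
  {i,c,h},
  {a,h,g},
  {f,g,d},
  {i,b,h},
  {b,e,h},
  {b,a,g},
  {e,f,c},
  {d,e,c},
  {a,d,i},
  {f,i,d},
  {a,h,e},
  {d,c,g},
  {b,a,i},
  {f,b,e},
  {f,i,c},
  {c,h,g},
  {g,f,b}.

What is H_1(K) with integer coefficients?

K has 9 vertices, 27 edges, 18 triangles.
rank ∂_1 = 8, rank ∂_2 = 18 ⇒ b_1 = 27 − 8 − 18 = 1; ∂_2 has invariant factor(s) [2] giving torsion. So H_1 ≅ Z ⊕ Z_2.

H_1 = Z ⊕ Z_2.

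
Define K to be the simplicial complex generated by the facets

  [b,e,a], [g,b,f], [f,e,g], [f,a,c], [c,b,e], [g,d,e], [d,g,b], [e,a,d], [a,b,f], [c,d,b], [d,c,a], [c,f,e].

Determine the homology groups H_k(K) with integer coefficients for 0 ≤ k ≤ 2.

H_0 ≅ Z,  H_1 ≅ Z/2Z,  H_2 = 0.

Fix the vertex order a < b < c < d < e < f < g and write every simplex with vertices in increasing order. Then dim K = 2 and the simplices of K are:

  0-simplices (7): a, b, c, d, e, f, g
  1-simplices (18): ab, ac, ad, ae, af, bc, bd, be, bf, bg, cd, ce, cf, de, dg, ef, eg, fg
  2-simplices (12): abe, abf, acd, acf, ade, bcd, bce, bdg, bfg, cef, deg, efg

so the chain groups are C_0 ≅ Z^7, C_1 ≅ Z^18, C_2 ≅ Z^12.

Boundary ∂_1: C_1 → C_0 maps an edge to its endpoints' difference, ∂[p,q] = q − p.
As a 7×18 matrix over Z this has rank 6, with invariant factors (1,1,1,1,1,1).

The boundary map ∂_2: C_2 → C_1 sends each 2-simplex [p,q,r] to [q,r] − [p,r] + [p,q]. For instance
  ∂cef = ef − cf + ce,
  ∂ade = de − ae + ad.
As a 18×12 matrix over Z this has rank 12, with invariant factors (1,1,1,1,1,1,1,1,1,1,1,2).

Now H_k = ker ∂_k / im ∂_{k+1}, so:

  H_0: rank C_0 − rank ∂_1 = 7 − 6 = 1, and the invariant factors of ∂_1 are all 1, so H_0 ≅ Z.
  H_1: rank ker ∂_1 − rank ∂_2 = (18 − 6) − 12 = 0, and ∂_2 has invariant factor 2 > 1, so H_1 ≅ Z/2Z.
  H_2: rank ker ∂_2 − rank ∂_3 = (12 − 12) − 0 = 0, and there is no ∂_3, so H_2 ≅ 0.

As a check, the Euler characteristic is 7 − 18 + 12 = 1, which agrees with 1 − 0 + 0 = 1.
(K is a triangulation of the real projective plane RP^2.)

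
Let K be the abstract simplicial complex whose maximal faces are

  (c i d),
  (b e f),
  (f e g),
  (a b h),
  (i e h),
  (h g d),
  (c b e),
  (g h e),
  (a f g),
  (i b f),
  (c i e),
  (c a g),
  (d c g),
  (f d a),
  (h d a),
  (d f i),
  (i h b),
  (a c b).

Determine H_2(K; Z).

H_2 ≅ 0.

Take the total order a < b < c < d < e < f < g < h < i on the vertex set. Then K (dimension 2) consists of the simplices:

  0-simplices (9): a, b, c, d, e, f, g, h, i
  1-simplices (27): ab, ac, ad, af, ag, ah, bc, be, bf, bh, bi, cd, ce, cg, ci, df, dg, dh, di, ef, eg, eh, ei, fg, fi, gh, hi
  2-simplices (18): abc, abh, acg, adf, adh, afg, bce, bef, bfi, bhi, cdg, cdi, cei, dfi, dgh, efg, egh, ehi

giving chain groups C_0 ≅ Z^9, C_1 ≅ Z^27, C_2 ≅ Z^18.

The boundary map ∂_1: C_1 → C_0 sends each edge [p,q] (with p < q) to q − p.
The 9×27 boundary matrix has rank 8 and Smith normal form diag(1,1,1,1,1,1,1,1).

∂_2: C_2 → C_1 maps a triangle to the signed sum of its edges. For instance
  ∂bce = ce − be + bc,
  ∂bhi = hi − bi + bh.
This gives a 27×18 integer matrix of rank 18; reducing to Smith normal form yields diagonal entries (1,1,1,1,1,1,1,1,1,1,1,1,1,1,1,1,1,2).

Now H_k = ker ∂_k / im ∂_{k+1}, so:

  H_2: rank ker ∂_2 − rank ∂_3 = (18 − 18) − 0 = 0, and there is no ∂_3, so H_2 = 0.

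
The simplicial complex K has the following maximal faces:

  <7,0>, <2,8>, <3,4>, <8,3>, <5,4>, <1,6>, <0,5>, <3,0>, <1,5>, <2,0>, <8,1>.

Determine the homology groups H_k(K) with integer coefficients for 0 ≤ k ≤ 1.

H_0 ≅ Z,  H_1 ≅ Z^3.

We work with the vertex ordering 0 < 1 < 2 < 3 < 4 < 5 < 6 < 7 < 8. The simplices of K, each written with vertices in increasing order, are:

  0-simplices (9): [0], [1], [2], [3], [4], [5], [6], [7], [8]
  1-simplices (11): [0,2], [0,3], [0,5], [0,7], [1,5], [1,6], [1,8], [2,8], [3,4], [3,8], [4,5]

Hence C_0 ≅ Z^9, C_1 ≅ Z^11.

The boundary map ∂_1: C_1 → C_0 is given by ∂[p,q] = [q] − [p].
This gives a 9×11 integer matrix of rank 8; reducing to Smith normal form yields diagonal entries (1,1,1,1,1,1,1,1).

Reading off H_k = ker ∂_k / im ∂_{k+1}:

  H_0: rank C_0 − rank ∂_1 = 9 − 8 = 1, and the invariant factors of ∂_1 are all 1, so H_0 = Z.
  H_1: rank ker ∂_1 − rank ∂_2 = (11 − 8) − 0 = 3, and there is no ∂_2, so H_1 = Z^3.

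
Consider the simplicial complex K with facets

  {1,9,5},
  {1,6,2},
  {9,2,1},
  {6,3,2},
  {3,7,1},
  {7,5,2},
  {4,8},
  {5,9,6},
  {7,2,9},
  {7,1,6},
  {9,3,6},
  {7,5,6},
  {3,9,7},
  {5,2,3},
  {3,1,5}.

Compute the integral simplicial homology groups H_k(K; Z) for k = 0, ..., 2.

H_0 ≅ Z^2,  H_1 ≅ Z^2,  H_2 ≅ Z.

Order the vertices as 1 < 2 < 3 < 4 < 5 < 6 < 7 < 8 < 9. Listing each simplex with vertices in this order, K has dimension 2 with simplices:

  0-simplices (9): [1], [2], [3], [4], [5], [6], [7], [8], [9]
  1-simplices (22): [1,2], [1,3], [1,5], [1,6], [1,7], [1,9], [2,3], [2,5], [2,6], [2,7], [2,9], [3,5], [3,6], [3,7], [3,9], [4,8], [5,6], [5,7], [5,9], [6,7], [6,9], [7,9]
  2-simplices (14): [1,2,6], [1,2,9], [1,3,5], [1,3,7], [1,5,9], [1,6,7], [2,3,5], [2,3,6], [2,5,7], [2,7,9], [3,6,9], [3,7,9], [5,6,7], [5,6,9]

Hence C_0 ≅ Z^9, C_1 ≅ Z^22, C_2 ≅ Z^14.

Boundary ∂_1: C_1 → C_0 maps an edge to its endpoints' difference, ∂[p,q] = q − p.
As a 9×22 matrix over Z this has rank 7, with invariant factors (1,1,1,1,1,1,1).

∂_2: C_2 → C_1 maps a triangle to the signed sum of its edges. For instance
  ∂[2,7,9] = [7,9] − [2,9] + [2,7],
  ∂[1,3,7] = [3,7] − [1,7] + [1,3].
As a 22×14 matrix over Z this has rank 13, with invariant factors (1,1,1,1,1,1,1,1,1,1,1,1,1).

From H_k ≅ ker(∂_k) / im(∂_{k+1}) we obtain:

  H_0: rank C_0 − rank ∂_1 = 9 − 7 = 2, and the invariant factors of ∂_1 are all 1, so H_0 = Z^2.
  H_1: rank ker ∂_1 − rank ∂_2 = (22 − 7) − 13 = 2, and the invariant factors of ∂_2 are all 1, so H_1 = Z^2.
  H_2: rank ker ∂_2 − rank ∂_3 = (14 − 13) − 0 = 1, and there is no ∂_3, so H_2 = Z.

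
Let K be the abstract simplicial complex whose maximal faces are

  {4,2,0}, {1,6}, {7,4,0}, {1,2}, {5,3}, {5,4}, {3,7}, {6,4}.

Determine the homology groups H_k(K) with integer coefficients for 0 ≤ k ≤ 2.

H_0 ≅ Z,  H_1 ≅ Z^2,  H_2 = 0.

Take the total order 0 < 1 < 2 < 3 < 4 < 5 < 6 < 7 on the vertex set. Then K (dimension 2) consists of the simplices:

  0-simplices (8): [0], [1], [2], [3], [4], [5], [6], [7]
  1-simplices (11): [0,2], [0,4], [0,7], [1,2], [1,6], [2,4], [3,5], [3,7], [4,5], [4,6], [4,7]
  2-simplices (2): [0,2,4], [0,4,7]

so the chain groups are C_0 ≅ Z^8, C_1 ≅ Z^11, C_2 ≅ Z^2.

∂_1: C_1 → C_0 maps an edge to its endpoints' difference, ∂[p,q] = q − p.
The resulting 8×11 matrix has rank 7, and its Smith normal form has invariant factors (1,1,1,1,1,1,1).

Boundary ∂_2: C_2 → C_1 sends each 2-simplex [p,q,r] to [q,r] − [p,r] + [p,q]. For instance
  ∂[0,2,4] = [2,4] − [0,4] + [0,2],
  ∂[0,4,7] = [4,7] − [0,7] + [0,4].
This gives a 11×2 integer matrix of rank 2; reducing to Smith normal form yields diagonal entries (1,1).

From H_k ≅ ker(∂_k) / im(∂_{k+1}) we obtain:

  H_0: rank C_0 − rank ∂_1 = 8 − 7 = 1, and the invariant factors of ∂_1 are all 1, so H_0 ≅ Z.
  H_1: rank ker ∂_1 − rank ∂_2 = (11 − 7) − 2 = 2, and the invariant factors of ∂_2 are all 1, so H_1 ≅ Z^2.
  H_2: rank ker ∂_2 − rank ∂_3 = (2 − 2) − 0 = 0, and there is no ∂_3, so H_2 ≅ 0.

As a check, the Euler characteristic is 8 − 11 + 2 = -1, which agrees with 1 − 2 + 0 = -1.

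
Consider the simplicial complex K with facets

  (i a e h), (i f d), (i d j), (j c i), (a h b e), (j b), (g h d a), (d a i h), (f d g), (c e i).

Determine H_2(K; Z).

H_2 ≅ 0.

Take the total order a < b < c < d < e < f < g < h < i < j on the vertex set. Then K (dimension 3) consists of the simplices:

  0-simplices (10): a, b, c, d, e, f, g, h, i, j
  1-simplices (24): ab, ad, ae, ag, ah, ai, be, bh, bj, ce, ci, cj, df, dg, dh, di, dj, eh, ei, fg, fi, gh, hi, ij
  2-simplices (18): abe, abh, adg, adh, adi, aeh, aei, agh, ahi, beh, cei, cij, dfg, dfi, dgh, dhi, dij, ehi
  3-simplices (4): abeh, adgh, adhi, aehi

giving chain groups C_0 ≅ Z^10, C_1 ≅ Z^24, C_2 ≅ Z^18, C_3 ≅ Z^4.

Boundary ∂_1: C_1 → C_0 is given by ∂[p,q] = [q] − [p].
The 10×24 boundary matrix has rank 9 and Smith normal form diag(1,1,1,1,1,1,1,1,1).

Boundary ∂_2: C_2 → C_1 sends each 2-simplex [p,q,r] to [q,r] − [p,r] + [p,q]. For instance
  ∂beh = eh − bh + be,
  ∂dgh = gh − dh + dg.
The 24×18 boundary matrix has rank 14 and Smith normal form diag(1,1,1,1,1,1,1,1,1,1,1,1,1,1).

The boundary map ∂_3: C_3 → C_2 sends each 3-simplex σ to the alternating sum Σ_i (−1)^i (σ with its i-th vertex removed). For instance
  ∂abeh = beh − aeh + abh − abe,
  ∂aehi = ehi − ahi + aei − aeh.
As a 18×4 matrix over Z this has rank 4, with invariant factors (1,1,1,1).

Reading off H_k = ker ∂_k / im ∂_{k+1}:

  H_2: rank ker ∂_2 − rank ∂_3 = (18 − 14) − 4 = 0, and the invariant factors of ∂_3 are all 1, so H_2 = 0.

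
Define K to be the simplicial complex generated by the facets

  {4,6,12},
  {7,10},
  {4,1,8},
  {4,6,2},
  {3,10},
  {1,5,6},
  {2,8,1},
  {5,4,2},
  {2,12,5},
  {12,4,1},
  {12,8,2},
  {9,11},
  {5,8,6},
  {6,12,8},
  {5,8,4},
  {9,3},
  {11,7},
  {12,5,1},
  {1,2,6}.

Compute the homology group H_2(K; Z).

Take the total order 1 < 2 < 3 < 4 < 5 < 6 < 7 < 8 < 9 < 10 < 11 < 12 on the vertex set. Then K (dimension 2) consists of the simplices:

  0-simplices (12): [1], [2], [3], [4], [5], [6], [7], [8], [9], [10], [11], [12]
  1-simplices (26): (26 of them)
  2-simplices (14): [1,2,6], [1,2,8], [1,4,8], [1,4,12], [1,5,6], [1,5,12], [2,4,5], [2,4,6], [2,5,12], [2,8,12], [4,5,8], [4,6,12], [5,6,8], [6,8,12]

giving chain groups C_0 ≅ Z^12, C_1 ≅ Z^26, C_2 ≅ Z^14.

Boundary ∂_1: C_1 → C_0 maps an edge to its endpoints' difference, ∂[p,q] = q − p.
As a 12×26 matrix over Z this has rank 10, with invariant factors (1,1,1,1,1,1,1,1,1,1).

Boundary ∂_2: C_2 → C_1 sends each 2-simplex [p,q,r] to [q,r] − [p,r] + [p,q]. For instance
  ∂[2,5,12] = [5,12] − [2,12] + [2,5],
  ∂[1,4,12] = [4,12] − [1,12] + [1,4].
The 26×14 boundary matrix has rank 13 and Smith normal form diag(1,1,1,1,1,1,1,1,1,1,1,1,1).

Now H_k = ker ∂_k / im ∂_{k+1}, so:

  H_2: rank ker ∂_2 − rank ∂_3 = (14 − 13) − 0 = 1, and there is no ∂_3, so H_2 ≅ Z.

(K is a triangulation of the disjoint union of the torus T^2 and the circle S^1.)

H_2 = Z.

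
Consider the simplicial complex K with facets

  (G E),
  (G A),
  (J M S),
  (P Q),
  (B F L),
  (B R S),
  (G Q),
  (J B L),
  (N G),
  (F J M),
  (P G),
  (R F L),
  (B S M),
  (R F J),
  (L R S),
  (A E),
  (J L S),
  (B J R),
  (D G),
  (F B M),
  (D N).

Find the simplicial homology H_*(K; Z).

Order the vertices as A < B < D < E < F < G < J < L < M < N < P < Q < R < S. Listing each simplex with vertices in this order, K has dimension 2 with simplices:

  0-simplices (14): A, B, D, E, F, G, J, L, M, N, P, Q, R, S
  1-simplices (27): AE, AG, BF, BJ, BL, BM, BR, BS, DG, DN, EG, FJ, FL, FM, FR, GN, GP, GQ, JL, JM, JR, JS, LR, LS, MS, PQ, RS
  2-simplices (12): BFL, BFM, BJL, BJR, BMS, BRS, FJM, FJR, FLR, JLS, JMS, LRS

giving chain groups C_0 ≅ Z^14, C_1 ≅ Z^27, C_2 ≅ Z^12.

The boundary map ∂_1: C_1 → C_0 maps an edge to its endpoints' difference, ∂[p,q] = q − p. For instance
  ∂BL = L − B.
This gives a 14×27 integer matrix of rank 12; reducing to Smith normal form yields diagonal entries (1,1,1,1,1,1,1,1,1,1,1,1).

The boundary map ∂_2: C_2 → C_1 sends each 2-simplex [p,q,r] to [q,r] − [p,r] + [p,q]. For instance
  ∂BJL = JL − BL + BJ,
  ∂JLS = LS − JS + JL.
As a 27×12 matrix over Z this has rank 12, with invariant factors (1,1,1,1,1,1,1,1,1,1,1,2).

Reading off H_k = ker ∂_k / im ∂_{k+1}:

  H_0: rank C_0 − rank ∂_1 = 14 − 12 = 2, and the invariant factors of ∂_1 are all 1, so H_0 ≅ Z^2.
  H_1: rank ker ∂_1 − rank ∂_2 = (27 − 12) − 12 = 3, and ∂_2 has invariant factor 2 > 1, so H_1 ≅ Z^3 ⊕ Z/2.
  H_2: rank ker ∂_2 − rank ∂_3 = (12 − 12) − 0 = 0, and there is no ∂_3, so H_2 ≅ 0.

H_0 ≅ Z^2,  H_1 ≅ Z^3 ⊕ Z/2,  H_2 = 0.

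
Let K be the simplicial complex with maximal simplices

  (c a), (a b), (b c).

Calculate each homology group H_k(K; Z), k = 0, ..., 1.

K has 3 vertices, 3 edges.
rank ∂_0 = 0, rank ∂_1 = 2 ⇒ b_0 = 3 − 0 − 2 = 1; all invariant factors of ∂_1 are 1 so no torsion. So H_0 = Z.
rank ∂_1 = 2, rank ∂_2 = 0 ⇒ b_1 = 3 − 2 − 0 = 1. So H_1 = Z.

H_0 ≅ Z,  H_1 ≅ Z.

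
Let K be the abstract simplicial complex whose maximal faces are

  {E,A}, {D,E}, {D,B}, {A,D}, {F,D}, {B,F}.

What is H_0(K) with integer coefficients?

H_0 ≅ Z.

Take the total order A < B < D < E < F on the vertex set. Then K (dimension 1) consists of the simplices:

  0-simplices (5): A, B, D, E, F
  1-simplices (6): AD, AE, BD, BF, DE, DF

Hence C_0 ≅ Z^5, C_1 ≅ Z^6.

The boundary map ∂_1: C_1 → C_0 is given by ∂[p,q] = [q] − [p]. For instance
  ∂DE = E − D.
The resulting 5×6 matrix has rank 4, and its Smith normal form has invariant factors (1,1,1,1).

From H_k ≅ ker(∂_k) / im(∂_{k+1}) we obtain:

  H_0: rank C_0 − rank ∂_1 = 5 − 4 = 1, and the invariant factors of ∂_1 are all 1, so H_0 ≅ Z.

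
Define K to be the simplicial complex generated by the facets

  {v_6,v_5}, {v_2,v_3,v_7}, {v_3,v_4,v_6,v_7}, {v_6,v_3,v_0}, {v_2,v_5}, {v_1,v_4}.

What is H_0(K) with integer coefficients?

H_0 = Z.

We work with the vertex ordering v_0 < v_1 < v_2 < v_3 < v_4 < v_5 < v_6 < v_7. The simplices of K, each written with vertices in increasing order, are:

  0-simplices (8): [v_0], [v_1], [v_2], [v_3], [v_4], [v_5], [v_6], [v_7]
  1-simplices (13): [v_0,v_3], [v_0,v_6], [v_1,v_4], [v_2,v_3], [v_2,v_5], [v_2,v_7], [v_3,v_4], [v_3,v_6], [v_3,v_7], [v_4,v_6], [v_4,v_7], [v_5,v_6], [v_6,v_7]
  2-simplices (6): [v_0,v_3,v_6], [v_2,v_3,v_7], [v_3,v_4,v_6], [v_3,v_4,v_7], [v_3,v_6,v_7], [v_4,v_6,v_7]
  3-simplices (1): [v_3,v_4,v_6,v_7]

Hence C_0 ≅ Z^8, C_1 ≅ Z^13, C_2 ≅ Z^6, C_3 ≅ Z^1.

The boundary map ∂_1: C_1 → C_0 sends each edge [p,q] (with p < q) to q − p. For instance
  ∂[v_2,v_5] = [v_5] − [v_2].
This gives a 8×13 integer matrix of rank 7; reducing to Smith normal form yields diagonal entries (1,1,1,1,1,1,1).

Boundary ∂_2: C_2 → C_1 maps a triangle to the signed sum of its edges. For instance
  ∂[v_3,v_4,v_6] = [v_4,v_6] − [v_3,v_6] + [v_3,v_4],
  ∂[v_3,v_6,v_7] = [v_6,v_7] − [v_3,v_7] + [v_3,v_6].
As a 13×6 matrix over Z this has rank 5, with invariant factors (1,1,1,1,1).

∂_3: C_3 → C_2 sends each 3-simplex σ to the alternating sum Σ_i (−1)^i (σ with its i-th vertex removed). For instance
  ∂[v_3,v_4,v_6,v_7] = [v_4,v_6,v_7] − [v_3,v_6,v_7] + [v_3,v_4,v_7] − [v_3,v_4,v_6].
As a 6×1 matrix over Z this has rank 1, with invariant factors (1).

From H_k ≅ ker(∂_k) / im(∂_{k+1}) we obtain:

  H_0: rank C_0 − rank ∂_1 = 8 − 7 = 1, and the invariant factors of ∂_1 are all 1, so H_0 = Z.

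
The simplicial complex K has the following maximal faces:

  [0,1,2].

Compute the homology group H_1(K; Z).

H_1 ≅ 0.

Order the vertices as 0 < 1 < 2. Listing each simplex with vertices in this order, K has dimension 2 with simplices:

  0-simplices (3): [0], [1], [2]
  1-simplices (3): [0,1], [0,2], [1,2]
  2-simplices (1): [0,1,2]

giving chain groups C_0 ≅ Z^3, C_1 ≅ Z^3, C_2 ≅ Z^1.

∂_1: C_1 → C_0 is given by ∂[p,q] = [q] − [p].
This gives a 3×3 integer matrix of rank 2; reducing to Smith normal form yields diagonal entries (1,1).

Boundary ∂_2: C_2 → C_1 maps a triangle to the signed sum of its edges. For instance
  ∂[0,1,2] = [1,2] − [0,2] + [0,1].
This gives a 3×1 integer matrix of rank 1; reducing to Smith normal form yields diagonal entries (1).

Now H_k = ker ∂_k / im ∂_{k+1}, so:

  H_1: rank ker ∂_1 − rank ∂_2 = (3 − 2) − 1 = 0, and the invariant factors of ∂_2 are all 1, so H_1 = 0.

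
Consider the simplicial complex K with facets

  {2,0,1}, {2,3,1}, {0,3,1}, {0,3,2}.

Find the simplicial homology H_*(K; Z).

H_0 ≅ Z,  H_1 = 0,  H_2 ≅ Z.

Take the total order 0 < 1 < 2 < 3 on the vertex set. Then K (dimension 2) consists of the simplices:

  0-simplices (4): [0], [1], [2], [3]
  1-simplices (6): [0,1], [0,2], [0,3], [1,2], [1,3], [2,3]
  2-simplices (4): [0,1,2], [0,1,3], [0,2,3], [1,2,3]

so the chain groups are C_0 ≅ Z^4, C_1 ≅ Z^6, C_2 ≅ Z^4.

The boundary map ∂_1: C_1 → C_0 is given by ∂[p,q] = [q] − [p].
This gives a 4×6 integer matrix of rank 3; reducing to Smith normal form yields diagonal entries (1,1,1).

Boundary ∂_2: C_2 → C_1 sends each 2-simplex [p,q,r] to [q,r] − [p,r] + [p,q]. For instance
  ∂[0,1,2] = [1,2] − [0,2] + [0,1],
  ∂[0,1,3] = [1,3] − [0,3] + [0,1].
The resulting 6×4 matrix has rank 3, and its Smith normal form has invariant factors (1,1,1).

Now H_k = ker ∂_k / im ∂_{k+1}, so:

  H_0: rank C_0 − rank ∂_1 = 4 − 3 = 1, and the invariant factors of ∂_1 are all 1, so H_0 ≅ Z.
  H_1: rank ker ∂_1 − rank ∂_2 = (6 − 3) − 3 = 0, and the invariant factors of ∂_2 are all 1, so H_1 ≅ 0.
  H_2: rank ker ∂_2 − rank ∂_3 = (4 − 3) − 0 = 1, and there is no ∂_3, so H_2 ≅ Z.

As a check, the Euler characteristic is 4 − 6 + 4 = 2, which agrees with 1 − 0 + 1 = 2.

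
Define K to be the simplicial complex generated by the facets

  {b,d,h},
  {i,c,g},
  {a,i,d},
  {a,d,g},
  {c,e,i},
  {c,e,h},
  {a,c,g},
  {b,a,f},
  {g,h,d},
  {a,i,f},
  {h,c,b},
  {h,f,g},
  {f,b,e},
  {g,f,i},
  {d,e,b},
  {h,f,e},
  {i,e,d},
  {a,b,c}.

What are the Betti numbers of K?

b_0 = 1, b_1 = 1, b_2 = 0.

Take the total order a < b < c < d < e < f < g < h < i on the vertex set. Then K (dimension 2) consists of the simplices:

  0-simplices (9): a, b, c, d, e, f, g, h, i
  1-simplices (27): ab, ac, ad, af, ag, ai, bc, bd, be, bf, bh, ce, cg, ch, ci, de, dg, dh, di, ef, eh, ei, fg, fh, fi, gh, gi
  2-simplices (18): abc, abf, acg, adg, adi, afi, bch, bde, bdh, bef, ceh, cei, cgi, dei, dgh, efh, fgh, fgi

giving chain groups C_0 ≅ Z^9, C_1 ≅ Z^27, C_2 ≅ Z^18.

∂_1: C_1 → C_0 is given by ∂[p,q] = [q] − [p]. For instance
  ∂ce = e − c.
The 9×27 boundary matrix has rank 8 and Smith normal form diag(1,1,1,1,1,1,1,1).

Boundary ∂_2: C_2 → C_1 maps a triangle to the signed sum of its edges. For instance
  ∂efh = fh − eh + ef,
  ∂acg = cg − ag + ac.
As a 27×18 matrix over Z this has rank 18, with invariant factors (1,1,1,1,1,1,1,1,1,1,1,1,1,1,1,1,1,2).

Now H_k = ker ∂_k / im ∂_{k+1}, so:

  H_0: rank C_0 − rank ∂_1 = 9 − 8 = 1, and the invariant factors of ∂_1 are all 1, so H_0 = Z.
  H_1: rank ker ∂_1 − rank ∂_2 = (27 − 8) − 18 = 1, and ∂_2 has invariant factor 2 > 1, so H_1 = Z ⊕ Z/2Z.
  H_2: rank ker ∂_2 − rank ∂_3 = (18 − 18) − 0 = 0, and there is no ∂_3, so H_2 = 0.

As a check, the Euler characteristic is 9 − 27 + 18 = 0, which agrees with 1 − 1 + 0 = 0.

Hence the Betti numbers are b_0 = 1, b_1 = 1, b_2 = 0.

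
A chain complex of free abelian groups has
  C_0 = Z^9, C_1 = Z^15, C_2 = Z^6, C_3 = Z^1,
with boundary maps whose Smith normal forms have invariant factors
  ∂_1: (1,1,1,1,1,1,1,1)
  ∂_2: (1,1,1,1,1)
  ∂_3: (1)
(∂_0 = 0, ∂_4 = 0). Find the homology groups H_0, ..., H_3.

H_0 ≅ Z,  H_1 ≅ Z^2,  H_2 = 0,  H_3 = 0.

H_0: b_0 = 9 − 0 − 8 = 1; torsion from ∂_1 factors > 1: none. So H_0 ≅ Z.
H_1: b_1 = 15 − 8 − 5 = 2; torsion from ∂_2 factors > 1: none. So H_1 ≅ Z^2.
H_2: b_2 = 6 − 5 − 1 = 0; torsion from ∂_3 factors > 1: none. So H_2 ≅ 0.
H_3: b_3 = 1 − 1 − 0 = 0; torsion from ∂_4 factors > 1: none. So H_3 ≅ 0.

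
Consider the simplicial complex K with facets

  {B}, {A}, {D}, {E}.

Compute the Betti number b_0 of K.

K has 4 vertices.
rank ∂_0 = 0, rank ∂_1 = 0 ⇒ b_0 = 4 − 0 − 0 = 4. So H_0 = Z^4.

b_0 = 4.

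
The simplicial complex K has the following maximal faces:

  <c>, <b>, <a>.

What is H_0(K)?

Fix the vertex order a < b < c and write every simplex with vertices in increasing order. Then dim K = 0 and the simplices of K are:

  0-simplices (3): a, b, c

Hence C_0 ≅ Z^3.

Reading off H_k = ker ∂_k / im ∂_{k+1}:

  H_0: rank C_0 − rank ∂_1 = 3 − 0 = 3, and there is no ∂_1, so H_0 ≅ Z^3.

(K is a triangulation of a set of 3 points.)

H_0 = Z^3.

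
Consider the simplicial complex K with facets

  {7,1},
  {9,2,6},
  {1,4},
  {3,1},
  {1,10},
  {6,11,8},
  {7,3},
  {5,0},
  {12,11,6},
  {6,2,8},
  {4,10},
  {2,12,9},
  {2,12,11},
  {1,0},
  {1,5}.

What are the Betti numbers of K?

b_0 = 2, b_1 = 4, b_2 = 0.

Fix the vertex order 0 < 1 < 2 < 3 < 4 < 5 < 6 < 7 < 8 < 9 < 10 < 11 < 12 and write every simplex with vertices in increasing order. Then dim K = 2 and the simplices of K are:

  0-simplices (13): [0], [1], [2], [3], [4], [5], [6], [7], [8], [9], [10], [11], [12]
  1-simplices (21): [0,1], [0,5], [1,3], [1,4], [1,5], [1,7], [1,10], [2,6], [2,8], [2,9], [2,11], [2,12], [3,7], [4,10], [6,8], [6,9], [6,11], [6,12], [8,11], [9,12], [11,12]
  2-simplices (6): [2,6,8], [2,6,9], [2,9,12], [2,11,12], [6,8,11], [6,11,12]

so the chain groups are C_0 ≅ Z^13, C_1 ≅ Z^21, C_2 ≅ Z^6.

The boundary map ∂_1: C_1 → C_0 sends each edge [p,q] (with p < q) to q − p. For instance
  ∂[6,8] = [8] − [6].
The 13×21 boundary matrix has rank 11 and Smith normal form diag(1,1,1,1,1,1,1,1,1,1,1).

Boundary ∂_2: C_2 → C_1 acts by ∂[p,q,r] = [q,r] − [p,r] + [p,q]. For instance
  ∂[2,11,12] = [11,12] − [2,12] + [2,11],
  ∂[2,6,9] = [6,9] − [2,9] + [2,6].
The resulting 21×6 matrix has rank 6, and its Smith normal form has invariant factors (1,1,1,1,1,1).

Computing H_k = (kernel of ∂_k) / (image of ∂_{k+1}):

  H_0: rank C_0 − rank ∂_1 = 13 − 11 = 2, and the invariant factors of ∂_1 are all 1, so H_0 ≅ Z^2.
  H_1: rank ker ∂_1 − rank ∂_2 = (21 − 11) − 6 = 4, and the invariant factors of ∂_2 are all 1, so H_1 ≅ Z^4.
  H_2: rank ker ∂_2 − rank ∂_3 = (6 − 6) − 0 = 0, and there is no ∂_3, so H_2 ≅ 0.

Hence the Betti numbers are b_0 = 2, b_1 = 4, b_2 = 0.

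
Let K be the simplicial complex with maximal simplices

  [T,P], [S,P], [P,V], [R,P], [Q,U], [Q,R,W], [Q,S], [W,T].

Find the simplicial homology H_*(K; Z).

H_0 = Z,  H_1 = Z^2,  H_2 = 0.

We work with the vertex ordering P < Q < R < S < T < U < V < W. The simplices of K, each written with vertices in increasing order, are:

  0-simplices (8): P, Q, R, S, T, U, V, W
  1-simplices (10): PR, PS, PT, PV, QR, QS, QU, QW, RW, TW
  2-simplices (1): QRW

giving chain groups C_0 ≅ Z^8, C_1 ≅ Z^10, C_2 ≅ Z^1.

The boundary map ∂_1: C_1 → C_0 sends each edge [p,q] (with p < q) to q − p.
This gives a 8×10 integer matrix of rank 7; reducing to Smith normal form yields diagonal entries (1,1,1,1,1,1,1).

∂_2: C_2 → C_1 sends each 2-simplex [p,q,r] to [q,r] − [p,r] + [p,q]. For instance
  ∂QRW = RW − QW + QR.
As a 10×1 matrix over Z this has rank 1, with invariant factors (1).

From H_k ≅ ker(∂_k) / im(∂_{k+1}) we obtain:

  H_0: rank C_0 − rank ∂_1 = 8 − 7 = 1, and the invariant factors of ∂_1 are all 1, so H_0 ≅ Z.
  H_1: rank ker ∂_1 − rank ∂_2 = (10 − 7) − 1 = 2, and the invariant factors of ∂_2 are all 1, so H_1 ≅ Z^2.
  H_2: rank ker ∂_2 − rank ∂_3 = (1 − 1) − 0 = 0, and there is no ∂_3, so H_2 ≅ 0.

As a check, the Euler characteristic is 8 − 10 + 1 = -1, which agrees with 1 − 2 + 0 = -1.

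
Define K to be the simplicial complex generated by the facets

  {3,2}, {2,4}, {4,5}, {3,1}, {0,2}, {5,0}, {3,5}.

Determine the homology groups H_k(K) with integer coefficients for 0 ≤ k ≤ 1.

Take the total order 0 < 1 < 2 < 3 < 4 < 5 on the vertex set. Then K (dimension 1) consists of the simplices:

  0-simplices (6): [0], [1], [2], [3], [4], [5]
  1-simplices (7): [0,2], [0,5], [1,3], [2,3], [2,4], [3,5], [4,5]

so the chain groups are C_0 ≅ Z^6, C_1 ≅ Z^7.

∂_1: C_1 → C_0 maps an edge to its endpoints' difference, ∂[p,q] = q − p. For instance
  ∂[4,5] = [5] − [4].
The resulting 6×7 matrix has rank 5, and its Smith normal form has invariant factors (1,1,1,1,1).

From H_k ≅ ker(∂_k) / im(∂_{k+1}) we obtain:

  H_0: rank C_0 − rank ∂_1 = 6 − 5 = 1, and the invariant factors of ∂_1 are all 1, so H_0 = Z.
  H_1: rank ker ∂_1 − rank ∂_2 = (7 − 5) − 0 = 2, and there is no ∂_2, so H_1 = Z^2.

H_0 = Z,  H_1 = Z^2.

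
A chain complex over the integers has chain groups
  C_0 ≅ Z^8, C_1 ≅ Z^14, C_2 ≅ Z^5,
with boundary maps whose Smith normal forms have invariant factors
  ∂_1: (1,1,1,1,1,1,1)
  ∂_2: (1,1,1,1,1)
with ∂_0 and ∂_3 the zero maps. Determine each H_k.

H_0 ≅ Z,  H_1 ≅ Z^2,  H_2 = 0.

H_0: b_0 = 8 − 0 − 7 = 1; torsion from ∂_1 factors > 1: none. So H_0 ≅ Z.
H_1: b_1 = 14 − 7 − 5 = 2; torsion from ∂_2 factors > 1: none. So H_1 ≅ Z^2.
H_2: b_2 = 5 − 5 − 0 = 0; torsion from ∂_3 factors > 1: none. So H_2 ≅ 0.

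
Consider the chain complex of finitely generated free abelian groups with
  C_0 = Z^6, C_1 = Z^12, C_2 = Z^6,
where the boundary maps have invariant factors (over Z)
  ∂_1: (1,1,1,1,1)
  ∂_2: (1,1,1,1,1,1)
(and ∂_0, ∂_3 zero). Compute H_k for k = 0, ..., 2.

H_0 = Z,  H_1 = Z,  H_2 = 0.

H_0: b_0 = 6 − 0 − 5 = 1; torsion from ∂_1 factors > 1: none. So H_0 = Z.
H_1: b_1 = 12 − 5 − 6 = 1; torsion from ∂_2 factors > 1: none. So H_1 = Z.
H_2: b_2 = 6 − 6 − 0 = 0; torsion from ∂_3 factors > 1: none. So H_2 = 0.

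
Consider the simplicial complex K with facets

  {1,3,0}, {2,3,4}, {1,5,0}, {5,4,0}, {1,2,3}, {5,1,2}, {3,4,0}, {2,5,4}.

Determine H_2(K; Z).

Take the total order 0 < 1 < 2 < 3 < 4 < 5 on the vertex set. Then K (dimension 2) consists of the simplices:

  0-simplices (6): [0], [1], [2], [3], [4], [5]
  1-simplices (12): [0,1], [0,3], [0,4], [0,5], [1,2], [1,3], [1,5], [2,3], [2,4], [2,5], [3,4], [4,5]
  2-simplices (8): [0,1,3], [0,1,5], [0,3,4], [0,4,5], [1,2,3], [1,2,5], [2,3,4], [2,4,5]

giving chain groups C_0 ≅ Z^6, C_1 ≅ Z^12, C_2 ≅ Z^8.

The boundary map ∂_1: C_1 → C_0 is given by ∂[p,q] = [q] − [p]. For instance
  ∂[2,5] = [5] − [2].
The resulting 6×12 matrix has rank 5, and its Smith normal form has invariant factors (1,1,1,1,1).

∂_2: C_2 → C_1 sends each 2-simplex [p,q,r] to [q,r] − [p,r] + [p,q]. For instance
  ∂[1,2,3] = [2,3] − [1,3] + [1,2],
  ∂[0,4,5] = [4,5] − [0,5] + [0,4].
As a 12×8 matrix over Z this has rank 7, with invariant factors (1,1,1,1,1,1,1).

From H_k ≅ ker(∂_k) / im(∂_{k+1}) we obtain:

  H_2: rank ker ∂_2 − rank ∂_3 = (8 − 7) − 0 = 1, and there is no ∂_3, so H_2 ≅ Z.

H_2 = Z.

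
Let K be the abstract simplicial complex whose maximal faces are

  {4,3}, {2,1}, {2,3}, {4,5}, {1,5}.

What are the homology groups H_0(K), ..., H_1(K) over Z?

H_0 = Z,  H_1 = Z.

We work with the vertex ordering 1 < 2 < 3 < 4 < 5. The simplices of K, each written with vertices in increasing order, are:

  0-simplices (5): [1], [2], [3], [4], [5]
  1-simplices (5): [1,2], [1,5], [2,3], [3,4], [4,5]

giving chain groups C_0 ≅ Z^5, C_1 ≅ Z^5.

Boundary ∂_1: C_1 → C_0 is given by ∂[p,q] = [q] − [p]. For instance
  ∂[2,3] = [3] − [2].
As a 5×5 matrix over Z this has rank 4, with invariant factors (1,1,1,1).

Computing H_k = (kernel of ∂_k) / (image of ∂_{k+1}):

  H_0: rank C_0 − rank ∂_1 = 5 − 4 = 1, and the invariant factors of ∂_1 are all 1, so H_0 = Z.
  H_1: rank ker ∂_1 − rank ∂_2 = (5 − 4) − 0 = 1, and there is no ∂_2, so H_1 = Z.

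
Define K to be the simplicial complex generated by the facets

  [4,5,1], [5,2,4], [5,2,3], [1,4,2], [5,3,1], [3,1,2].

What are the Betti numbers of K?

b_0 = 1, b_1 = 0, b_2 = 1.

Fix the vertex order 1 < 2 < 3 < 4 < 5 and write every simplex with vertices in increasing order. Then dim K = 2 and the simplices of K are:

  0-simplices (5): [1], [2], [3], [4], [5]
  1-simplices (9): [1,2], [1,3], [1,4], [1,5], [2,3], [2,4], [2,5], [3,5], [4,5]
  2-simplices (6): [1,2,3], [1,2,4], [1,3,5], [1,4,5], [2,3,5], [2,4,5]

Hence C_0 ≅ Z^5, C_1 ≅ Z^9, C_2 ≅ Z^6.

∂_1: C_1 → C_0 maps an edge to its endpoints' difference, ∂[p,q] = q − p.
This gives a 5×9 integer matrix of rank 4; reducing to Smith normal form yields diagonal entries (1,1,1,1).

∂_2: C_2 → C_1 sends each 2-simplex [p,q,r] to [q,r] − [p,r] + [p,q]. For instance
  ∂[1,3,5] = [3,5] − [1,5] + [1,3],
  ∂[2,3,5] = [3,5] − [2,5] + [2,3].
The resulting 9×6 matrix has rank 5, and its Smith normal form has invariant factors (1,1,1,1,1).

Computing H_k = (kernel of ∂_k) / (image of ∂_{k+1}):

  H_0: rank C_0 − rank ∂_1 = 5 − 4 = 1, and the invariant factors of ∂_1 are all 1, so H_0 = Z.
  H_1: rank ker ∂_1 − rank ∂_2 = (9 − 4) − 5 = 0, and the invariant factors of ∂_2 are all 1, so H_1 = 0.
  H_2: rank ker ∂_2 − rank ∂_3 = (6 − 5) − 0 = 1, and there is no ∂_3, so H_2 = Z.

As a check, the Euler characteristic is 5 − 9 + 6 = 2, which agrees with 1 − 0 + 1 = 2.
(K is a triangulation of the 2-sphere S^2.)

Hence the Betti numbers are b_0 = 1, b_1 = 0, b_2 = 1.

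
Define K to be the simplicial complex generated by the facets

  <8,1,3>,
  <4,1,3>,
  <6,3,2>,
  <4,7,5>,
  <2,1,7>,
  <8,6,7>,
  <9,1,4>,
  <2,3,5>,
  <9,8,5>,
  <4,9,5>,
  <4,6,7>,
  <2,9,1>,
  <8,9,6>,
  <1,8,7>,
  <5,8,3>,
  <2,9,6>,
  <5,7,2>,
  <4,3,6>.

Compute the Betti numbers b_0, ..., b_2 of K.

b_0 = 1, b_1 = 2, b_2 = 1.

We work with the vertex ordering 1 < 2 < 3 < 4 < 5 < 6 < 7 < 8 < 9. The simplices of K, each written with vertices in increasing order, are:

  0-simplices (9): [1], [2], [3], [4], [5], [6], [7], [8], [9]
  1-simplices (27): (27 of them)
  2-simplices (18): [1,2,7], [1,2,9], [1,3,4], [1,3,8], [1,4,9], [1,7,8], [2,3,5], [2,3,6], [2,5,7], [2,6,9], [3,4,6], [3,5,8], [4,5,7], [4,5,9], [4,6,7], [5,8,9], [6,7,8], [6,8,9]

giving chain groups C_0 ≅ Z^9, C_1 ≅ Z^27, C_2 ≅ Z^18.

Boundary ∂_1: C_1 → C_0 is given by ∂[p,q] = [q] − [p]. For instance
  ∂[2,5] = [5] − [2].
The 9×27 boundary matrix has rank 8 and Smith normal form diag(1,1,1,1,1,1,1,1).

The boundary map ∂_2: C_2 → C_1 sends each 2-simplex [p,q,r] to [q,r] − [p,r] + [p,q]. For instance
  ∂[1,2,7] = [2,7] − [1,7] + [1,2],
  ∂[1,3,8] = [3,8] − [1,8] + [1,3].
As a 27×18 matrix over Z this has rank 17, with invariant factors (1,1,1,1,1,1,1,1,1,1,1,1,1,1,1,1,1).

Computing H_k = (kernel of ∂_k) / (image of ∂_{k+1}):

  H_0: rank C_0 − rank ∂_1 = 9 − 8 = 1, and the invariant factors of ∂_1 are all 1, so H_0 = Z.
  H_1: rank ker ∂_1 − rank ∂_2 = (27 − 8) − 17 = 2, and the invariant factors of ∂_2 are all 1, so H_1 = Z^2.
  H_2: rank ker ∂_2 − rank ∂_3 = (18 − 17) − 0 = 1, and there is no ∂_3, so H_2 = Z.

Hence the Betti numbers are b_0 = 1, b_1 = 2, b_2 = 1.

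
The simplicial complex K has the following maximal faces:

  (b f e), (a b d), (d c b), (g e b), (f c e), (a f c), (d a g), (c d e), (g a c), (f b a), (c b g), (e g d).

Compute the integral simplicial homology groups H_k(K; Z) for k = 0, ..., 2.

Fix the vertex order a < b < c < d < e < f < g and write every simplex with vertices in increasing order. Then dim K = 2 and the simplices of K are:

  0-simplices (7): a, b, c, d, e, f, g
  1-simplices (18): ab, ac, ad, af, ag, bc, bd, be, bf, bg, cd, ce, cf, cg, de, dg, ef, eg
  2-simplices (12): abd, abf, acf, acg, adg, bcd, bcg, bef, beg, cde, cef, deg

giving chain groups C_0 ≅ Z^7, C_1 ≅ Z^18, C_2 ≅ Z^12.

Boundary ∂_1: C_1 → C_0 maps an edge to its endpoints' difference, ∂[p,q] = q − p.
The resulting 7×18 matrix has rank 6, and its Smith normal form has invariant factors (1,1,1,1,1,1).

Boundary ∂_2: C_2 → C_1 maps a triangle to the signed sum of its edges. For instance
  ∂acg = cg − ag + ac,
  ∂beg = eg − bg + be.
As a 18×12 matrix over Z this has rank 12, with invariant factors (1,1,1,1,1,1,1,1,1,1,1,2).

Computing H_k = (kernel of ∂_k) / (image of ∂_{k+1}):

  H_0: rank C_0 − rank ∂_1 = 7 − 6 = 1, and the invariant factors of ∂_1 are all 1, so H_0 = Z.
  H_1: rank ker ∂_1 − rank ∂_2 = (18 − 6) − 12 = 0, and ∂_2 has invariant factor 2 > 1, so H_1 = Z/2.
  H_2: rank ker ∂_2 − rank ∂_3 = (12 − 12) − 0 = 0, and there is no ∂_3, so H_2 = 0.

As a check, the Euler characteristic is 7 − 18 + 12 = 1, which agrees with 1 − 0 + 0 = 1.
(K is a triangulation of the real projective plane RP^2.)

H_0 ≅ Z,  H_1 ≅ Z/2,  H_2 = 0.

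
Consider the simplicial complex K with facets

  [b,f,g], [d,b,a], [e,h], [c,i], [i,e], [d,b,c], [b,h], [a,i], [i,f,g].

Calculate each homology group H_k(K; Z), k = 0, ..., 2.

H_0 ≅ Z,  H_1 ≅ Z^3,  H_2 = 0.

Fix the vertex order a < b < c < d < e < f < g < h < i and write every simplex with vertices in increasing order. Then dim K = 2 and the simplices of K are:

  0-simplices (9): a, b, c, d, e, f, g, h, i
  1-simplices (15): ab, ad, ai, bc, bd, bf, bg, bh, cd, ci, eh, ei, fg, fi, gi
  2-simplices (4): abd, bcd, bfg, fgi

giving chain groups C_0 ≅ Z^9, C_1 ≅ Z^15, C_2 ≅ Z^4.

∂_1: C_1 → C_0 is given by ∂[p,q] = [q] − [p]. For instance
  ∂bg = g − b.
This gives a 9×15 integer matrix of rank 8; reducing to Smith normal form yields diagonal entries (1,1,1,1,1,1,1,1).

Boundary ∂_2: C_2 → C_1 maps a triangle to the signed sum of its edges. For instance
  ∂abd = bd − ad + ab,
  ∂bcd = cd − bd + bc.
As a 15×4 matrix over Z this has rank 4, with invariant factors (1,1,1,1).

From H_k ≅ ker(∂_k) / im(∂_{k+1}) we obtain:

  H_0: rank C_0 − rank ∂_1 = 9 − 8 = 1, and the invariant factors of ∂_1 are all 1, so H_0 ≅ Z.
  H_1: rank ker ∂_1 − rank ∂_2 = (15 − 8) − 4 = 3, and the invariant factors of ∂_2 are all 1, so H_1 ≅ Z^3.
  H_2: rank ker ∂_2 − rank ∂_3 = (4 − 4) − 0 = 0, and there is no ∂_3, so H_2 ≅ 0.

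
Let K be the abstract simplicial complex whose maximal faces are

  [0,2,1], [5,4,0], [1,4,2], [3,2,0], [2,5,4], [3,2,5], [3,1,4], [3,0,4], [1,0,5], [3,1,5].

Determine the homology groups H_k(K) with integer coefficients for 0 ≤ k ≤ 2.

Fix the vertex order 0 < 1 < 2 < 3 < 4 < 5 and write every simplex with vertices in increasing order. Then dim K = 2 and the simplices of K are:

  0-simplices (6): [0], [1], [2], [3], [4], [5]
  1-simplices (15): [0,1], [0,2], [0,3], [0,4], [0,5], [1,2], [1,3], [1,4], [1,5], [2,3], [2,4], [2,5], [3,4], [3,5], [4,5]
  2-simplices (10): [0,1,2], [0,1,5], [0,2,3], [0,3,4], [0,4,5], [1,2,4], [1,3,4], [1,3,5], [2,3,5], [2,4,5]

so the chain groups are C_0 ≅ Z^6, C_1 ≅ Z^15, C_2 ≅ Z^10.

The boundary map ∂_1: C_1 → C_0 sends each edge [p,q] (with p < q) to q − p. For instance
  ∂[2,3] = [3] − [2].
This gives a 6×15 integer matrix of rank 5; reducing to Smith normal form yields diagonal entries (1,1,1,1,1).

∂_2: C_2 → C_1 maps a triangle to the signed sum of its edges. For instance
  ∂[0,1,5] = [1,5] − [0,5] + [0,1],
  ∂[1,2,4] = [2,4] − [1,4] + [1,2].
The resulting 15×10 matrix has rank 10, and its Smith normal form has invariant factors (1,1,1,1,1,1,1,1,1,2).

Computing H_k = (kernel of ∂_k) / (image of ∂_{k+1}):

  H_0: rank C_0 − rank ∂_1 = 6 − 5 = 1, and the invariant factors of ∂_1 are all 1, so H_0 = Z.
  H_1: rank ker ∂_1 − rank ∂_2 = (15 − 5) − 10 = 0, and ∂_2 has invariant factor 2 > 1, so H_1 = Z/2Z.
  H_2: rank ker ∂_2 − rank ∂_3 = (10 − 10) − 0 = 0, and there is no ∂_3, so H_2 = 0.

As a check, the Euler characteristic is 6 − 15 + 10 = 1, which agrees with 1 − 0 + 0 = 1.

H_0 = Z,  H_1 = Z/2Z,  H_2 = 0.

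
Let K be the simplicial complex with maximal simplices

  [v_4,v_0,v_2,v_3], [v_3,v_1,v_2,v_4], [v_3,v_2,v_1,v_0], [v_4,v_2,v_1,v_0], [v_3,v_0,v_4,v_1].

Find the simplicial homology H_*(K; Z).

We work with the vertex ordering v_0 < v_1 < v_2 < v_3 < v_4. The simplices of K, each written with vertices in increasing order, are:

  0-simplices (5): [v_0], [v_1], [v_2], [v_3], [v_4]
  1-simplices (10): [v_0,v_1], [v_0,v_2], [v_0,v_3], [v_0,v_4], [v_1,v_2], [v_1,v_3], [v_1,v_4], [v_2,v_3], [v_2,v_4], [v_3,v_4]
  2-simplices (10): [v_0,v_1,v_2], [v_0,v_1,v_3], [v_0,v_1,v_4], [v_0,v_2,v_3], [v_0,v_2,v_4], [v_0,v_3,v_4], [v_1,v_2,v_3], [v_1,v_2,v_4], [v_1,v_3,v_4], [v_2,v_3,v_4]
  3-simplices (5): [v_0,v_1,v_2,v_3], [v_0,v_1,v_2,v_4], [v_0,v_1,v_3,v_4], [v_0,v_2,v_3,v_4], [v_1,v_2,v_3,v_4]

Hence C_0 ≅ Z^5, C_1 ≅ Z^10, C_2 ≅ Z^10, C_3 ≅ Z^5.

Boundary ∂_1: C_1 → C_0 maps an edge to its endpoints' difference, ∂[p,q] = q − p. For instance
  ∂[v_0,v_1] = [v_1] − [v_0].
The resulting 5×10 matrix has rank 4, and its Smith normal form has invariant factors (1,1,1,1).

The boundary map ∂_2: C_2 → C_1 acts by ∂[p,q,r] = [q,r] − [p,r] + [p,q]. For instance
  ∂[v_1,v_3,v_4] = [v_3,v_4] − [v_1,v_4] + [v_1,v_3],
  ∂[v_1,v_2,v_4] = [v_2,v_4] − [v_1,v_4] + [v_1,v_2].
The 10×10 boundary matrix has rank 6 and Smith normal form diag(1,1,1,1,1,1).

∂_3: C_3 → C_2 sends each 3-simplex σ to the alternating sum Σ_i (−1)^i (σ with its i-th vertex removed). For instance
  ∂[v_0,v_1,v_2,v_3] = [v_1,v_2,v_3] − [v_0,v_2,v_3] + [v_0,v_1,v_3] − [v_0,v_1,v_2],
  ∂[v_0,v_1,v_2,v_4] = [v_1,v_2,v_4] − [v_0,v_2,v_4] + [v_0,v_1,v_4] − [v_0,v_1,v_2].
The 10×5 boundary matrix has rank 4 and Smith normal form diag(1,1,1,1).

Reading off H_k = ker ∂_k / im ∂_{k+1}:

  H_0: rank C_0 − rank ∂_1 = 5 − 4 = 1, and the invariant factors of ∂_1 are all 1, so H_0 ≅ Z.
  H_1: rank ker ∂_1 − rank ∂_2 = (10 − 4) − 6 = 0, and the invariant factors of ∂_2 are all 1, so H_1 ≅ 0.
  H_2: rank ker ∂_2 − rank ∂_3 = (10 − 6) − 4 = 0, and the invariant factors of ∂_3 are all 1, so H_2 ≅ 0.
  H_3: rank ker ∂_3 − rank ∂_4 = (5 − 4) − 0 = 1, and there is no ∂_4, so H_3 ≅ Z.

H_0 = Z,  H_1 = 0,  H_2 = 0,  H_3 = Z.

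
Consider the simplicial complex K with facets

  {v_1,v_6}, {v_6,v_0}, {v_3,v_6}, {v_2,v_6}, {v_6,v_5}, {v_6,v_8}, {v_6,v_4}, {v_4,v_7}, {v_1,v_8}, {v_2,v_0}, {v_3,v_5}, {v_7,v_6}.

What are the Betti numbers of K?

b_0 = 1, b_1 = 4.

Take the total order v_0 < v_1 < v_2 < v_3 < v_4 < v_5 < v_6 < v_7 < v_8 on the vertex set. Then K (dimension 1) consists of the simplices:

  0-simplices (9): [v_0], [v_1], [v_2], [v_3], [v_4], [v_5], [v_6], [v_7], [v_8]
  1-simplices (12): [v_0,v_2], [v_0,v_6], [v_1,v_6], [v_1,v_8], [v_2,v_6], [v_3,v_5], [v_3,v_6], [v_4,v_6], [v_4,v_7], [v_5,v_6], [v_6,v_7], [v_6,v_8]

Hence C_0 ≅ Z^9, C_1 ≅ Z^12.

Boundary ∂_1: C_1 → C_0 maps an edge to its endpoints' difference, ∂[p,q] = q − p.
As a 9×12 matrix over Z this has rank 8, with invariant factors (1,1,1,1,1,1,1,1).

Computing H_k = (kernel of ∂_k) / (image of ∂_{k+1}):

  H_0: rank C_0 − rank ∂_1 = 9 − 8 = 1, and the invariant factors of ∂_1 are all 1, so H_0 ≅ Z.
  H_1: rank ker ∂_1 − rank ∂_2 = (12 − 8) − 0 = 4, and there is no ∂_2, so H_1 ≅ Z^4.

Hence the Betti numbers are b_0 = 1, b_1 = 4.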